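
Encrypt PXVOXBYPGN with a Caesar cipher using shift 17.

P(15): 15+17=32≡6 → G
X(23): 23+17=40≡14 → O
V(21): 21+17=38≡12 → M
O(14): 14+17=31≡5 → F
X(23): 23+17=40≡14 → O
B(1): 1+17=18 → S
Y(24): 24+17=41≡15 → P
P(15): 15+17=32≡6 → G
G(6): 6+17=23 → X
N(13): 13+17=30≡4 → E

GOMFOSPGXE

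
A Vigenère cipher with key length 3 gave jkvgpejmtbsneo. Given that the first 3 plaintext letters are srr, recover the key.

rte

Subtract each crib letter from the matching ciphertext letter (mod 26):
j(9)−s(18)=-9≡17 → r
k(10)−r(17)=-7≡19 → t
v(21)−r(17)=4 → e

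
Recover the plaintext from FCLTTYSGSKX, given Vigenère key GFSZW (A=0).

Repeat the key across the ciphertext: GFSZWGFSZWG
F(5)−G(6): -1≡25 → Z
C(2)−F(5): -3≡23 → X
L(11)−S(18): -7≡19 → T
T(19)−Z(25): -6≡20 → U
T(19)−W(22): -3≡23 → X
Y(24)−G(6): 18 → S
S(18)−F(5): 13 → N
G(6)−S(18): -12≡14 → O
S(18)−Z(25): -7≡19 → T
K(10)−W(22): -12≡14 → O
X(23)−G(6): 17 → R

ZXTUXSNOTOR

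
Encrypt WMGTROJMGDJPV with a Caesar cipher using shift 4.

AQKXVSNQKHNTZ

W(22): 22+4=26≡0 → A
M(12): 12+4=16 → Q
G(6): 6+4=10 → K
T(19): 19+4=23 → X
R(17): 17+4=21 → V
O(14): 14+4=18 → S
J(9): 9+4=13 → N
M(12): 12+4=16 → Q
G(6): 6+4=10 → K
D(3): 3+4=7 → H
J(9): 9+4=13 → N
P(15): 15+4=19 → T
V(21): 21+4=25 → Z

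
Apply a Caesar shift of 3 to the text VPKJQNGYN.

YSNMTQJBQ

V(21): 21+3=24 → Y
P(15): 15+3=18 → S
K(10): 10+3=13 → N
J(9): 9+3=12 → M
Q(16): 16+3=19 → T
N(13): 13+3=16 → Q
G(6): 6+3=9 → J
Y(24): 24+3=27≡1 → B
N(13): 13+3=16 → Q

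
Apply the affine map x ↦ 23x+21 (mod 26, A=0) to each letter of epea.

e(4): 23·4+21=113≡9 → j
p(15): 23·15+21=366≡2 → c
e(4): 23·4+21=113≡9 → j
a(0): 23·0+21=21 → v

jcjv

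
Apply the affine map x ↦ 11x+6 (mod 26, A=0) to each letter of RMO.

LIE

R(17): 11·17+6=193≡11 → L
M(12): 11·12+6=138≡8 → I
O(14): 11·14+6=160≡4 → E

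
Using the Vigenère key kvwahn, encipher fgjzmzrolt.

Repeat the key across the message: kvwahnkvwa
f(5)+k(10): 15 → p
g(6)+v(21): 27≡1 → b
j(9)+w(22): 31≡5 → f
z(25)+a(0): 25 → z
m(12)+h(7): 19 → t
z(25)+n(13): 38≡12 → m
r(17)+k(10): 27≡1 → b
o(14)+v(21): 35≡9 → j
l(11)+w(22): 33≡7 → h
t(19)+a(0): 19 → t

pbfztmbjht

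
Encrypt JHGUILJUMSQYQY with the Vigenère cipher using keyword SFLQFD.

BMRKNOBZXIVBID

Repeat the key across the message: SFLQFDSFLQFDSF
J(9)+S(18): 27≡1 → B
H(7)+F(5): 12 → M
G(6)+L(11): 17 → R
U(20)+Q(16): 36≡10 → K
I(8)+F(5): 13 → N
L(11)+D(3): 14 → O
J(9)+S(18): 27≡1 → B
U(20)+F(5): 25 → Z
M(12)+L(11): 23 → X
S(18)+Q(16): 34≡8 → I
Q(16)+F(5): 21 → V
Y(24)+D(3): 27≡1 → B
Q(16)+S(18): 34≡8 → I
Y(24)+F(5): 29≡3 → D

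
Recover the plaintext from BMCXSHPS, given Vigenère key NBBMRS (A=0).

Repeat the key across the ciphertext: NBBMRSNB
B(1)−N(13): -12≡14 → O
M(12)−B(1): 11 → L
C(2)−B(1): 1 → B
X(23)−M(12): 11 → L
S(18)−R(17): 1 → B
H(7)−S(18): -11≡15 → P
P(15)−N(13): 2 → C
S(18)−B(1): 17 → R

OLBLBPCR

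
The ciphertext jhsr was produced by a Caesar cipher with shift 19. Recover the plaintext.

qozy

j(9): 9−19=-10≡16 → q
h(7): 7−19=-12≡14 → o
s(18): 18−19=-1≡25 → z
r(17): 17−19=-2≡24 → y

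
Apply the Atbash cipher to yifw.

brud

y(24) → b(1)
i(8) → r(17)
f(5) → u(20)
w(22) → d(3)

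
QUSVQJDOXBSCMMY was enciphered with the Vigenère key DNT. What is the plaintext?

NHZSDQABEYFJJZF

Repeat the key across the ciphertext: DNTDNTDNTDNTDNT
Q(16)−D(3): 13 → N
U(20)−N(13): 7 → H
S(18)−T(19): -1≡25 → Z
V(21)−D(3): 18 → S
Q(16)−N(13): 3 → D
J(9)−T(19): -10≡16 → Q
D(3)−D(3): 0 → A
O(14)−N(13): 1 → B
X(23)−T(19): 4 → E
B(1)−D(3): -2≡24 → Y
S(18)−N(13): 5 → F
C(2)−T(19): -17≡9 → J
M(12)−D(3): 9 → J
M(12)−N(13): -1≡25 → Z
Y(24)−T(19): 5 → F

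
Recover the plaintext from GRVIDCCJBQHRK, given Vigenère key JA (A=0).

Repeat the key across the ciphertext: JAJAJAJAJAJAJ
G(6)−J(9): -3≡23 → X
R(17)−A(0): 17 → R
V(21)−J(9): 12 → M
I(8)−A(0): 8 → I
D(3)−J(9): -6≡20 → U
C(2)−A(0): 2 → C
C(2)−J(9): -7≡19 → T
J(9)−A(0): 9 → J
B(1)−J(9): -8≡18 → S
Q(16)−A(0): 16 → Q
H(7)−J(9): -2≡24 → Y
R(17)−A(0): 17 → R
K(10)−J(9): 1 → B

XRMIUCTJSQYRB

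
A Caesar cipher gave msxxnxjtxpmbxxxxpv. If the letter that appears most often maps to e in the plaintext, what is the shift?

The most frequent ciphertext letter is x (appears 8 times).
x is position 23; e is position 4.
Shift = 19.

19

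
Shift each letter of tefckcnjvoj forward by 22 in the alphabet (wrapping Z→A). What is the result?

pabygyjfrkf

t(19): 19+22=41≡15 → p
e(4): 4+22=26≡0 → a
f(5): 5+22=27≡1 → b
c(2): 2+22=24 → y
k(10): 10+22=32≡6 → g
c(2): 2+22=24 → y
n(13): 13+22=35≡9 → j
j(9): 9+22=31≡5 → f
v(21): 21+22=43≡17 → r
o(14): 14+22=36≡10 → k
j(9): 9+22=31≡5 → f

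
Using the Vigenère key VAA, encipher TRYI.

ORYD

Repeat the key across the message: VAAV
T(19)+V(21): 40≡14 → O
R(17)+A(0): 17 → R
Y(24)+A(0): 24 → Y
I(8)+V(21): 29≡3 → D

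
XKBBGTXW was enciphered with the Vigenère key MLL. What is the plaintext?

LZQPVILL

Repeat the key across the ciphertext: MLLMLLML
X(23)−M(12): 11 → L
K(10)−L(11): -1≡25 → Z
B(1)−L(11): -10≡16 → Q
B(1)−M(12): -11≡15 → P
G(6)−L(11): -5≡21 → V
T(19)−L(11): 8 → I
X(23)−M(12): 11 → L
W(22)−L(11): 11 → L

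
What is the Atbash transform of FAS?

UZH

F(5) → U(20)
A(0) → Z(25)
S(18) → H(7)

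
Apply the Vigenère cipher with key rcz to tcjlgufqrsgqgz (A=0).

Repeat the key across the message: rczrczrczrczrc
t(19)+r(17): 36≡10 → k
c(2)+c(2): 4 → e
j(9)+z(25): 34≡8 → i
l(11)+r(17): 28≡2 → c
g(6)+c(2): 8 → i
u(20)+z(25): 45≡19 → t
f(5)+r(17): 22 → w
q(16)+c(2): 18 → s
r(17)+z(25): 42≡16 → q
s(18)+r(17): 35≡9 → j
g(6)+c(2): 8 → i
q(16)+z(25): 41≡15 → p
g(6)+r(17): 23 → x
z(25)+c(2): 27≡1 → b

keicitwsqjipxb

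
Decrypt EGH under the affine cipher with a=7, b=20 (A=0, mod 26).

The inverse of 7 mod 26 is 15, since 7·15=105≡1. Apply D(y)=15·(y−20) mod 26:
E(4): 15·(4−20)=-240≡20 → U
G(6): 15·(6−20)=-210≡24 → Y
H(7): 15·(7−20)=-195≡13 → N

UYN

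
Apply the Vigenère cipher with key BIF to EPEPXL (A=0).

FXJQFQ

Repeat the key across the message: BIFBIF
E(4)+B(1): 5 → F
P(15)+I(8): 23 → X
E(4)+F(5): 9 → J
P(15)+B(1): 16 → Q
X(23)+I(8): 31≡5 → F
L(11)+F(5): 16 → Q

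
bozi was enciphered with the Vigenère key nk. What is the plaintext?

Repeat the key across the ciphertext: nknk
b(1)−n(13): -12≡14 → o
o(14)−k(10): 4 → e
z(25)−n(13): 12 → m
i(8)−k(10): -2≡24 → y

oemy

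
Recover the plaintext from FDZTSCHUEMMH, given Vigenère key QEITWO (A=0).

Repeat the key across the ciphertext: QEITWOQEITWO
F(5)−Q(16): -11≡15 → P
D(3)−E(4): -1≡25 → Z
Z(25)−I(8): 17 → R
T(19)−T(19): 0 → A
S(18)−W(22): -4≡22 → W
C(2)−O(14): -12≡14 → O
H(7)−Q(16): -9≡17 → R
U(20)−E(4): 16 → Q
E(4)−I(8): -4≡22 → W
M(12)−T(19): -7≡19 → T
M(12)−W(22): -10≡16 → Q
H(7)−O(14): -7≡19 → T

PZRAWORQWTQT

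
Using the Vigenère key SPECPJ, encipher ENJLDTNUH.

Repeat the key across the message: SPECPJSPE
E(4)+S(18): 22 → W
N(13)+P(15): 28≡2 → C
J(9)+E(4): 13 → N
L(11)+C(2): 13 → N
D(3)+P(15): 18 → S
T(19)+J(9): 28≡2 → C
N(13)+S(18): 31≡5 → F
U(20)+P(15): 35≡9 → J
H(7)+E(4): 11 → L

WCNNSCFJL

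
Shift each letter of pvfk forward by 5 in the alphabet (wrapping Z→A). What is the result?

p(15): 15+5=20 → u
v(21): 21+5=26≡0 → a
f(5): 5+5=10 → k
k(10): 10+5=15 → p

uakp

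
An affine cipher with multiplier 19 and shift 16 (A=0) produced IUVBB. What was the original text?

QSDRR

The inverse of 19 mod 26 is 11, since 19·11=209≡1. Apply D(y)=11·(y−16) mod 26:
I(8): 11·(8−16)=-88≡16 → Q
U(20): 11·(20−16)=44≡18 → S
V(21): 11·(21−16)=55≡3 → D
B(1): 11·(1−16)=-165≡17 → R
B(1): 11·(1−16)=-165≡17 → R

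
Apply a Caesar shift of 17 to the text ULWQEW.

U(20): 20+17=37≡11 → L
L(11): 11+17=28≡2 → C
W(22): 22+17=39≡13 → N
Q(16): 16+17=33≡7 → H
E(4): 4+17=21 → V
W(22): 22+17=39≡13 → N

LCNHVN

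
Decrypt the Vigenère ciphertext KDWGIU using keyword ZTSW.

Repeat the key across the ciphertext: ZTSWZT
K(10)−Z(25): -15≡11 → L
D(3)−T(19): -16≡10 → K
W(22)−S(18): 4 → E
G(6)−W(22): -16≡10 → K
I(8)−Z(25): -17≡9 → J
U(20)−T(19): 1 → B

LKEKJB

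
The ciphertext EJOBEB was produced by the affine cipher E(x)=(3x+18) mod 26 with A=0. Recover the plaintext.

EXQDED

The inverse of 3 mod 26 is 9, since 3·9=27≡1. Apply D(y)=9·(y−18) mod 26:
E(4): 9·(4−18)=-126≡4 → E
J(9): 9·(9−18)=-81≡23 → X
O(14): 9·(14−18)=-36≡16 → Q
B(1): 9·(1−18)=-153≡3 → D
E(4): 9·(4−18)=-126≡4 → E
B(1): 9·(1−18)=-153≡3 → D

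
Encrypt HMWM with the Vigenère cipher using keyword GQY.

Repeat the key across the message: GQYG
H(7)+G(6): 13 → N
M(12)+Q(16): 28≡2 → C
W(22)+Y(24): 46≡20 → U
M(12)+G(6): 18 → S

NCUS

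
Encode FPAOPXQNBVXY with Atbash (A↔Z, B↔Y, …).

F(5) → U(20)
P(15) → K(10)
A(0) → Z(25)
O(14) → L(11)
P(15) → K(10)
X(23) → C(2)
Q(16) → J(9)
N(13) → M(12)
B(1) → Y(24)
V(21) → E(4)
X(23) → C(2)
Y(24) → B(1)

UKZLKCJMYECB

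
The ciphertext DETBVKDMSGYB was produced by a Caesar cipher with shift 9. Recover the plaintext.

D(3): 3−9=-6≡20 → U
E(4): 4−9=-5≡21 → V
T(19): 19−9=10 → K
B(1): 1−9=-8≡18 → S
V(21): 21−9=12 → M
K(10): 10−9=1 → B
D(3): 3−9=-6≡20 → U
M(12): 12−9=3 → D
S(18): 18−9=9 → J
G(6): 6−9=-3≡23 → X
Y(24): 24−9=15 → P
B(1): 1−9=-8≡18 → S

UVKSMBUDJXPS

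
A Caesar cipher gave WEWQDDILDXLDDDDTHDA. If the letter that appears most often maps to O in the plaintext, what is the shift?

The most frequent ciphertext letter is D (appears 8 times).
D is position 3; O is position 14.
Shift = -11≡15.

15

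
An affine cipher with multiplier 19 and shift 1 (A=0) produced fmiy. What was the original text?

The inverse of 19 mod 26 is 11, since 19·11=209≡1. Apply D(y)=11·(y−1) mod 26:
f(5): 11·(5−1)=44≡18 → s
m(12): 11·(12−1)=121≡17 → r
i(8): 11·(8−1)=77≡25 → z
y(24): 11·(24−1)=253≡19 → t

srzt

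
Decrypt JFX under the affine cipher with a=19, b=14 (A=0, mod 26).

The inverse of 19 mod 26 is 11, since 19·11=209≡1. Apply D(y)=11·(y−14) mod 26:
J(9): 11·(9−14)=-55≡23 → X
F(5): 11·(5−14)=-99≡5 → F
X(23): 11·(23−14)=99≡21 → V

XFV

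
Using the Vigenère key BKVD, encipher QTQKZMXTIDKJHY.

Repeat the key across the message: BKVDBKVDBKVDBK
Q(16)+B(1): 17 → R
T(19)+K(10): 29≡3 → D
Q(16)+V(21): 37≡11 → L
K(10)+D(3): 13 → N
Z(25)+B(1): 26≡0 → A
M(12)+K(10): 22 → W
X(23)+V(21): 44≡18 → S
T(19)+D(3): 22 → W
I(8)+B(1): 9 → J
D(3)+K(10): 13 → N
K(10)+V(21): 31≡5 → F
J(9)+D(3): 12 → M
H(7)+B(1): 8 → I
Y(24)+K(10): 34≡8 → I

RDLNAWSWJNFMII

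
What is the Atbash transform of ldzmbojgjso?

owanylqtqhl

l(11) → o(14)
d(3) → w(22)
z(25) → a(0)
m(12) → n(13)
b(1) → y(24)
o(14) → l(11)
j(9) → q(16)
g(6) → t(19)
j(9) → q(16)
s(18) → h(7)
o(14) → l(11)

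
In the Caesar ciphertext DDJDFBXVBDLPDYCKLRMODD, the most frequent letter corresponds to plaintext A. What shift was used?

3

The most frequent ciphertext letter is D (appears 7 times).
D is position 3; A is position 0.
Shift = 3.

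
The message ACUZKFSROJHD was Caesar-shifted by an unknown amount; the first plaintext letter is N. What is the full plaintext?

NPHMXSFEBWUQ

From the crib: A(0)−N(13)=-13≡13, so the shift is 13.
Subtract 13 from each ciphertext letter:
A(0): 0−13=-13≡13 → N
C(2): 2−13=-11≡15 → P
U(20): 20−13=7 → H
Z(25): 25−13=12 → M
K(10): 10−13=-3≡23 → X
F(5): 5−13=-8≡18 → S
S(18): 18−13=5 → F
R(17): 17−13=4 → E
O(14): 14−13=1 → B
J(9): 9−13=-4≡22 → W
H(7): 7−13=-6≡20 → U
D(3): 3−13=-10≡16 → Q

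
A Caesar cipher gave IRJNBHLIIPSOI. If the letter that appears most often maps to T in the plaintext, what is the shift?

The most frequent ciphertext letter is I (appears 4 times).
I is position 8; T is position 19.
Shift = -11≡15.

15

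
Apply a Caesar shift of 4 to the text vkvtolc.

v(21): 21+4=25 → z
k(10): 10+4=14 → o
v(21): 21+4=25 → z
t(19): 19+4=23 → x
o(14): 14+4=18 → s
l(11): 11+4=15 → p
c(2): 2+4=6 → g

zozxspg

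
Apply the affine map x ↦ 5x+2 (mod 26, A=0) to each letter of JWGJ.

VIGV

J(9): 5·9+2=47≡21 → V
W(22): 5·22+2=112≡8 → I
G(6): 5·6+2=32≡6 → G
J(9): 5·9+2=47≡21 → V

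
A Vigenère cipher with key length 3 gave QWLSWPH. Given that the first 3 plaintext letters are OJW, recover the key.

Subtract each crib letter from the matching ciphertext letter (mod 26):
Q(16)−O(14)=2 → C
W(22)−J(9)=13 → N
L(11)−W(22)=-11≡15 → P

CNP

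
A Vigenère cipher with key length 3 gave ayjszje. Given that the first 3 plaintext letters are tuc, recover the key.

heh

Subtract each crib letter from the matching ciphertext letter (mod 26):
a(0)−t(19)=-19≡7 → h
y(24)−u(20)=4 → e
j(9)−c(2)=7 → h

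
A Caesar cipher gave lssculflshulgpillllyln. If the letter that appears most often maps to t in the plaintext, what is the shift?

The most frequent ciphertext letter is l (appears 9 times).
l is position 11; t is position 19.
Shift = -8≡18.

18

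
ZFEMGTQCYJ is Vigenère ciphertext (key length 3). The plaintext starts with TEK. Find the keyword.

GBU

Subtract each crib letter from the matching ciphertext letter (mod 26):
Z(25)−T(19)=6 → G
F(5)−E(4)=1 → B
E(4)−K(10)=-6≡20 → U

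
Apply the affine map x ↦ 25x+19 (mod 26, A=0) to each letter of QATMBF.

DTAHSO

Q(16): 25·16+19=419≡3 → D
A(0): 25·0+19=19 → T
T(19): 25·19+19=494≡0 → A
M(12): 25·12+19=319≡7 → H
B(1): 25·1+19=44≡18 → S
F(5): 25·5+19=144≡14 → O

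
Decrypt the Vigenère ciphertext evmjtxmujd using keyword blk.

Repeat the key across the ciphertext: blkblkblkb
e(4)−b(1): 3 → d
v(21)−l(11): 10 → k
m(12)−k(10): 2 → c
j(9)−b(1): 8 → i
t(19)−l(11): 8 → i
x(23)−k(10): 13 → n
m(12)−b(1): 11 → l
u(20)−l(11): 9 → j
j(9)−k(10): -1≡25 → z
d(3)−b(1): 2 → c

dkciinljzc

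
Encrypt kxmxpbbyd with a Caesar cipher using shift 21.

k(10): 10+21=31≡5 → f
x(23): 23+21=44≡18 → s
m(12): 12+21=33≡7 → h
x(23): 23+21=44≡18 → s
p(15): 15+21=36≡10 → k
b(1): 1+21=22 → w
b(1): 1+21=22 → w
y(24): 24+21=45≡19 → t
d(3): 3+21=24 → y

fshskwwty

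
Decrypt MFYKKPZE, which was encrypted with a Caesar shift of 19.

TMFRRWGL

M(12): 12−19=-7≡19 → T
F(5): 5−19=-14≡12 → M
Y(24): 24−19=5 → F
K(10): 10−19=-9≡17 → R
K(10): 10−19=-9≡17 → R
P(15): 15−19=-4≡22 → W
Z(25): 25−19=6 → G
E(4): 4−19=-15≡11 → L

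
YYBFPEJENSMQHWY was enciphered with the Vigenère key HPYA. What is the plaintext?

Repeat the key across the ciphertext: HPYAHPYAHPYAHPY
Y(24)−H(7): 17 → R
Y(24)−P(15): 9 → J
B(1)−Y(24): -23≡3 → D
F(5)−A(0): 5 → F
P(15)−H(7): 8 → I
E(4)−P(15): -11≡15 → P
J(9)−Y(24): -15≡11 → L
E(4)−A(0): 4 → E
N(13)−H(7): 6 → G
S(18)−P(15): 3 → D
M(12)−Y(24): -12≡14 → O
Q(16)−A(0): 16 → Q
H(7)−H(7): 0 → A
W(22)−P(15): 7 → H
Y(24)−Y(24): 0 → A

RJDFIPLEGDOQAHA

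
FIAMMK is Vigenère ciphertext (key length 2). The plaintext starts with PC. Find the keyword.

Subtract each crib letter from the matching ciphertext letter (mod 26):
F(5)−P(15)=-10≡16 → Q
I(8)−C(2)=6 → G

QG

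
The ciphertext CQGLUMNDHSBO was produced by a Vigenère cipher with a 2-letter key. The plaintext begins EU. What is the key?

YW

Subtract each crib letter from the matching ciphertext letter (mod 26):
C(2)−E(4)=-2≡24 → Y
Q(16)−U(20)=-4≡22 → W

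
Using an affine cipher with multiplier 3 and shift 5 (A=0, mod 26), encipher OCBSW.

VLIHT

O(14): 3·14+5=47≡21 → V
C(2): 3·2+5=11 → L
B(1): 3·1+5=8 → I
S(18): 3·18+5=59≡7 → H
W(22): 3·22+5=71≡19 → T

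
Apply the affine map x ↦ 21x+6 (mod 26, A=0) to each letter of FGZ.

HCL

F(5): 21·5+6=111≡7 → H
G(6): 21·6+6=132≡2 → C
Z(25): 21·25+6=531≡11 → L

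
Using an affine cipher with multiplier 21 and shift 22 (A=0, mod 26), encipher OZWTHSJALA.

EBQFNKDWTW

O(14): 21·14+22=316≡4 → E
Z(25): 21·25+22=547≡1 → B
W(22): 21·22+22=484≡16 → Q
T(19): 21·19+22=421≡5 → F
H(7): 21·7+22=169≡13 → N
S(18): 21·18+22=400≡10 → K
J(9): 21·9+22=211≡3 → D
A(0): 21·0+22=22 → W
L(11): 21·11+22=253≡19 → T
A(0): 21·0+22=22 → W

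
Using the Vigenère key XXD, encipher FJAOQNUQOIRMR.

CGDLNQRNRFOPO

Repeat the key across the message: XXDXXDXXDXXDX
F(5)+X(23): 28≡2 → C
J(9)+X(23): 32≡6 → G
A(0)+D(3): 3 → D
O(14)+X(23): 37≡11 → L
Q(16)+X(23): 39≡13 → N
N(13)+D(3): 16 → Q
U(20)+X(23): 43≡17 → R
Q(16)+X(23): 39≡13 → N
O(14)+D(3): 17 → R
I(8)+X(23): 31≡5 → F
R(17)+X(23): 40≡14 → O
M(12)+D(3): 15 → P
R(17)+X(23): 40≡14 → O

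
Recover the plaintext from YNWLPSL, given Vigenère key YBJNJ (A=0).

Repeat the key across the ciphertext: YBJNJYB
Y(24)−Y(24): 0 → A
N(13)−B(1): 12 → M
W(22)−J(9): 13 → N
L(11)−N(13): -2≡24 → Y
P(15)−J(9): 6 → G
S(18)−Y(24): -6≡20 → U
L(11)−B(1): 10 → K

AMNYGUK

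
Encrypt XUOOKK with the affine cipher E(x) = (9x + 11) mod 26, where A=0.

KJHHXX

X(23): 9·23+11=218≡10 → K
U(20): 9·20+11=191≡9 → J
O(14): 9·14+11=137≡7 → H
O(14): 9·14+11=137≡7 → H
K(10): 9·10+11=101≡23 → X
K(10): 9·10+11=101≡23 → X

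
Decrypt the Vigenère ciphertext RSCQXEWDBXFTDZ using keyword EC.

NQYOTCSBXVBRZX

Repeat the key across the ciphertext: ECECECECECECEC
R(17)−E(4): 13 → N
S(18)−C(2): 16 → Q
C(2)−E(4): -2≡24 → Y
Q(16)−C(2): 14 → O
X(23)−E(4): 19 → T
E(4)−C(2): 2 → C
W(22)−E(4): 18 → S
D(3)−C(2): 1 → B
B(1)−E(4): -3≡23 → X
X(23)−C(2): 21 → V
F(5)−E(4): 1 → B
T(19)−C(2): 17 → R
D(3)−E(4): -1≡25 → Z
Z(25)−C(2): 23 → X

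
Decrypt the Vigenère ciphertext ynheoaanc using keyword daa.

vnhboaxnc

Repeat the key across the ciphertext: daadaadaa
y(24)−d(3): 21 → v
n(13)−a(0): 13 → n
h(7)−a(0): 7 → h
e(4)−d(3): 1 → b
o(14)−a(0): 14 → o
a(0)−a(0): 0 → a
a(0)−d(3): -3≡23 → x
n(13)−a(0): 13 → n
c(2)−a(0): 2 → c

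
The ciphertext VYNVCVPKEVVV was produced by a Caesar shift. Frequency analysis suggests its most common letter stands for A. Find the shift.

21

The most frequent ciphertext letter is V (appears 6 times).
V is position 21; A is position 0.
Shift = 21.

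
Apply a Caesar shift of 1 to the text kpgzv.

k(10): 10+1=11 → l
p(15): 15+1=16 → q
g(6): 6+1=7 → h
z(25): 25+1=26≡0 → a
v(21): 21+1=22 → w

lqhaw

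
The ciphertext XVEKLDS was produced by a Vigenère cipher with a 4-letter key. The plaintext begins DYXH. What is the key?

UXHD

Subtract each crib letter from the matching ciphertext letter (mod 26):
X(23)−D(3)=20 → U
V(21)−Y(24)=-3≡23 → X
E(4)−X(23)=-19≡7 → H
K(10)−H(7)=3 → D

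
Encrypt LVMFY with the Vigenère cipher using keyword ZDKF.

KYWKX

Repeat the key across the message: ZDKFZ
L(11)+Z(25): 36≡10 → K
V(21)+D(3): 24 → Y
M(12)+K(10): 22 → W
F(5)+F(5): 10 → K
Y(24)+Z(25): 49≡23 → X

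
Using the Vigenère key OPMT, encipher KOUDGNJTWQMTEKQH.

Repeat the key across the message: OPMTOPMTOPMTOPMT
K(10)+O(14): 24 → Y
O(14)+P(15): 29≡3 → D
U(20)+M(12): 32≡6 → G
D(3)+T(19): 22 → W
G(6)+O(14): 20 → U
N(13)+P(15): 28≡2 → C
J(9)+M(12): 21 → V
T(19)+T(19): 38≡12 → M
W(22)+O(14): 36≡10 → K
Q(16)+P(15): 31≡5 → F
M(12)+M(12): 24 → Y
T(19)+T(19): 38≡12 → M
E(4)+O(14): 18 → S
K(10)+P(15): 25 → Z
Q(16)+M(12): 28≡2 → C
H(7)+T(19): 26≡0 → A

YDGWUCVMKFYMSZCA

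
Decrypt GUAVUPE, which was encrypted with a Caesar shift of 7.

ZNTONIX

G(6): 6−7=-1≡25 → Z
U(20): 20−7=13 → N
A(0): 0−7=-7≡19 → T
V(21): 21−7=14 → O
U(20): 20−7=13 → N
P(15): 15−7=8 → I
E(4): 4−7=-3≡23 → X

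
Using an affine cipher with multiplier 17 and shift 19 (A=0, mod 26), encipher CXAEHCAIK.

C(2): 17·2+19=53≡1 → B
X(23): 17·23+19=410≡20 → U
A(0): 17·0+19=19 → T
E(4): 17·4+19=87≡9 → J
H(7): 17·7+19=138≡8 → I
C(2): 17·2+19=53≡1 → B
A(0): 17·0+19=19 → T
I(8): 17·8+19=155≡25 → Z
K(10): 17·10+19=189≡7 → H

BUTJIBTZH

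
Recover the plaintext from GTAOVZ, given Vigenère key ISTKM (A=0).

Repeat the key across the ciphertext: ISTKMI
G(6)−I(8): -2≡24 → Y
T(19)−S(18): 1 → B
A(0)−T(19): -19≡7 → H
O(14)−K(10): 4 → E
V(21)−M(12): 9 → J
Z(25)−I(8): 17 → R

YBHEJR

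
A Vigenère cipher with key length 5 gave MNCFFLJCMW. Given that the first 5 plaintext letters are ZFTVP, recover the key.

NIJKQ

Subtract each crib letter from the matching ciphertext letter (mod 26):
M(12)−Z(25)=-13≡13 → N
N(13)−F(5)=8 → I
C(2)−T(19)=-17≡9 → J
F(5)−V(21)=-16≡10 → K
F(5)−P(15)=-10≡16 → Q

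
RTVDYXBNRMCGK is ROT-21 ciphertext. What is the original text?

R(17): 17−21=-4≡22 → W
T(19): 19−21=-2≡24 → Y
V(21): 21−21=0 → A
D(3): 3−21=-18≡8 → I
Y(24): 24−21=3 → D
X(23): 23−21=2 → C
B(1): 1−21=-20≡6 → G
N(13): 13−21=-8≡18 → S
R(17): 17−21=-4≡22 → W
M(12): 12−21=-9≡17 → R
C(2): 2−21=-19≡7 → H
G(6): 6−21=-15≡11 → L
K(10): 10−21=-11≡15 → P

WYAIDCGSWRHLP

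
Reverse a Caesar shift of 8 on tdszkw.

t(19): 19−8=11 → l
d(3): 3−8=-5≡21 → v
s(18): 18−8=10 → k
z(25): 25−8=17 → r
k(10): 10−8=2 → c
w(22): 22−8=14 → o

lvkrco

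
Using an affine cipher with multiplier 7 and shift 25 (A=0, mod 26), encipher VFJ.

QIK

V(21): 7·21+25=172≡16 → Q
F(5): 7·5+25=60≡8 → I
J(9): 7·9+25=88≡10 → K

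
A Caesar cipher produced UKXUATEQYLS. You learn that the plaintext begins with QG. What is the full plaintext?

From the crib: U(20)−Q(16)=4, so the shift is 4.
Subtract 4 from each ciphertext letter:
U(20): 20−4=16 → Q
K(10): 10−4=6 → G
X(23): 23−4=19 → T
U(20): 20−4=16 → Q
A(0): 0−4=-4≡22 → W
T(19): 19−4=15 → P
E(4): 4−4=0 → A
Q(16): 16−4=12 → M
Y(24): 24−4=20 → U
L(11): 11−4=7 → H
S(18): 18−4=14 → O

QGTQWPAMUHO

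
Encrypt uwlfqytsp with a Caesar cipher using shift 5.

zbqkvdyxu

u(20): 20+5=25 → z
w(22): 22+5=27≡1 → b
l(11): 11+5=16 → q
f(5): 5+5=10 → k
q(16): 16+5=21 → v
y(24): 24+5=29≡3 → d
t(19): 19+5=24 → y
s(18): 18+5=23 → x
p(15): 15+5=20 → u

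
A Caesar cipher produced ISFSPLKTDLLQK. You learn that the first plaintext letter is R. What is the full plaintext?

RBOBYUTCMUUZT

From the crib: I(8)−R(17)=-9≡17, so the shift is 17.
Subtract 17 from each ciphertext letter:
I(8): 8−17=-9≡17 → R
S(18): 18−17=1 → B
F(5): 5−17=-12≡14 → O
S(18): 18−17=1 → B
P(15): 15−17=-2≡24 → Y
L(11): 11−17=-6≡20 → U
K(10): 10−17=-7≡19 → T
T(19): 19−17=2 → C
D(3): 3−17=-14≡12 → M
L(11): 11−17=-6≡20 → U
L(11): 11−17=-6≡20 → U
Q(16): 16−17=-1≡25 → Z
K(10): 10−17=-7≡19 → T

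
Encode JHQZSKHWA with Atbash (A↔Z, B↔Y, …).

J(9) → Q(16)
H(7) → S(18)
Q(16) → J(9)
Z(25) → A(0)
S(18) → H(7)
K(10) → P(15)
H(7) → S(18)
W(22) → D(3)
A(0) → Z(25)

QSJAHPSDZ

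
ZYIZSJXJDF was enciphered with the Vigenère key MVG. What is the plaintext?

Repeat the key across the ciphertext: MVGMVGMVGM
Z(25)−M(12): 13 → N
Y(24)−V(21): 3 → D
I(8)−G(6): 2 → C
Z(25)−M(12): 13 → N
S(18)−V(21): -3≡23 → X
J(9)−G(6): 3 → D
X(23)−M(12): 11 → L
J(9)−V(21): -12≡14 → O
D(3)−G(6): -3≡23 → X
F(5)−M(12): -7≡19 → T

NDCNXDLOXT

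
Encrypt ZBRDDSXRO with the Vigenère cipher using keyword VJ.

UKMMYBSAJ

Repeat the key across the message: VJVJVJVJV
Z(25)+V(21): 46≡20 → U
B(1)+J(9): 10 → K
R(17)+V(21): 38≡12 → M
D(3)+J(9): 12 → M
D(3)+V(21): 24 → Y
S(18)+J(9): 27≡1 → B
X(23)+V(21): 44≡18 → S
R(17)+J(9): 26≡0 → A
O(14)+V(21): 35≡9 → J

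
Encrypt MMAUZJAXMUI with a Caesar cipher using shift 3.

M(12): 12+3=15 → P
M(12): 12+3=15 → P
A(0): 0+3=3 → D
U(20): 20+3=23 → X
Z(25): 25+3=28≡2 → C
J(9): 9+3=12 → M
A(0): 0+3=3 → D
X(23): 23+3=26≡0 → A
M(12): 12+3=15 → P
U(20): 20+3=23 → X
I(8): 8+3=11 → L

PPDXCMDAPXL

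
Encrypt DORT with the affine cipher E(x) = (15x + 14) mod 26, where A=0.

HQJN

D(3): 15·3+14=59≡7 → H
O(14): 15·14+14=224≡16 → Q
R(17): 15·17+14=269≡9 → J
T(19): 15·19+14=299≡13 → N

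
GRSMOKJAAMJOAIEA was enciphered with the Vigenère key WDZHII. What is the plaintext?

Repeat the key across the ciphertext: WDZHIIWDZHIIWDZH
G(6)−W(22): -16≡10 → K
R(17)−D(3): 14 → O
S(18)−Z(25): -7≡19 → T
M(12)−H(7): 5 → F
O(14)−I(8): 6 → G
K(10)−I(8): 2 → C
J(9)−W(22): -13≡13 → N
A(0)−D(3): -3≡23 → X
A(0)−Z(25): -25≡1 → B
M(12)−H(7): 5 → F
J(9)−I(8): 1 → B
O(14)−I(8): 6 → G
A(0)−W(22): -22≡4 → E
I(8)−D(3): 5 → F
E(4)−Z(25): -21≡5 → F
A(0)−H(7): -7≡19 → T

KOTFGCNXBFBGEFFT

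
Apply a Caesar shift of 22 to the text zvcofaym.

z(25): 25+22=47≡21 → v
v(21): 21+22=43≡17 → r
c(2): 2+22=24 → y
o(14): 14+22=36≡10 → k
f(5): 5+22=27≡1 → b
a(0): 0+22=22 → w
y(24): 24+22=46≡20 → u
m(12): 12+22=34≡8 → i

vrykbwui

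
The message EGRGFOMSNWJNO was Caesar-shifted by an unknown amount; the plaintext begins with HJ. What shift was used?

23

From the crib: E(4)−H(7)=-3≡23, so the shift is 23.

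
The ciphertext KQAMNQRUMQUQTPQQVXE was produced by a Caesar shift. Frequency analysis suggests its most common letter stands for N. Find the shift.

The most frequent ciphertext letter is Q (appears 6 times).
Q is position 16; N is position 13.
Shift = 3.

3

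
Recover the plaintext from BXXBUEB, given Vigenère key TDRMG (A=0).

Repeat the key across the ciphertext: TDRMGTD
B(1)−T(19): -18≡8 → I
X(23)−D(3): 20 → U
X(23)−R(17): 6 → G
B(1)−M(12): -11≡15 → P
U(20)−G(6): 14 → O
E(4)−T(19): -15≡11 → L
B(1)−D(3): -2≡24 → Y

IUGPOLY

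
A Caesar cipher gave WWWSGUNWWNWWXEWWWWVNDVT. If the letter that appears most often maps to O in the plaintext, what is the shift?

The most frequent ciphertext letter is W (appears 11 times).
W is position 22; O is position 14.
Shift = 8.

8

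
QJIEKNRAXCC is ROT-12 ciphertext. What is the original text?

Q(16): 16−12=4 → E
J(9): 9−12=-3≡23 → X
I(8): 8−12=-4≡22 → W
E(4): 4−12=-8≡18 → S
K(10): 10−12=-2≡24 → Y
N(13): 13−12=1 → B
R(17): 17−12=5 → F
A(0): 0−12=-12≡14 → O
X(23): 23−12=11 → L
C(2): 2−12=-10≡16 → Q
C(2): 2−12=-10≡16 → Q

EXWSYBFOLQQ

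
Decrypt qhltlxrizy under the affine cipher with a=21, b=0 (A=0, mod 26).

cjdrdlhovq

The inverse of 21 mod 26 is 5, since 21·5=105≡1. Apply D(y)=5·(y−0) mod 26:
q(16): 5·(16−0)=80≡2 → c
h(7): 5·(7−0)=35≡9 → j
l(11): 5·(11−0)=55≡3 → d
t(19): 5·(19−0)=95≡17 → r
l(11): 5·(11−0)=55≡3 → d
x(23): 5·(23−0)=115≡11 → l
r(17): 5·(17−0)=85≡7 → h
i(8): 5·(8−0)=40≡14 → o
z(25): 5·(25−0)=125≡21 → v
y(24): 5·(24−0)=120≡16 → q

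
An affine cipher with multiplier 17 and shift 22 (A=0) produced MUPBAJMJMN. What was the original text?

The inverse of 17 mod 26 is 23, since 17·23=391≡1. Apply D(y)=23·(y−22) mod 26:
M(12): 23·(12−22)=-230≡4 → E
U(20): 23·(20−22)=-46≡6 → G
P(15): 23·(15−22)=-161≡21 → V
B(1): 23·(1−22)=-483≡11 → L
A(0): 23·(0−22)=-506≡14 → O
J(9): 23·(9−22)=-299≡13 → N
M(12): 23·(12−22)=-230≡4 → E
J(9): 23·(9−22)=-299≡13 → N
M(12): 23·(12−22)=-230≡4 → E
N(13): 23·(13−22)=-207≡1 → B

EGVLONENEB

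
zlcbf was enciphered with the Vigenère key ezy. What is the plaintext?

Repeat the key across the ciphertext: ezyez
z(25)−e(4): 21 → v
l(11)−z(25): -14≡12 → m
c(2)−y(24): -22≡4 → e
b(1)−e(4): -3≡23 → x
f(5)−z(25): -20≡6 → g

vmexg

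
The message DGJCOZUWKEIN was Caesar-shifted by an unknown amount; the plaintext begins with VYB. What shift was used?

8

From the crib: D(3)−V(21)=-18≡8, so the shift is 8.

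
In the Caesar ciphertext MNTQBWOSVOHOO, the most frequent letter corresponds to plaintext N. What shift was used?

1

The most frequent ciphertext letter is O (appears 4 times).
O is position 14; N is position 13.
Shift = 1.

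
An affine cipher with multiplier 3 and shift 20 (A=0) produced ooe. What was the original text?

The inverse of 3 mod 26 is 9, since 3·9=27≡1. Apply D(y)=9·(y−20) mod 26:
o(14): 9·(14−20)=-54≡24 → y
o(14): 9·(14−20)=-54≡24 → y
e(4): 9·(4−20)=-144≡12 → m

yym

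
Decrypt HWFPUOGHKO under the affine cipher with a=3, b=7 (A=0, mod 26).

The inverse of 3 mod 26 is 9, since 3·9=27≡1. Apply D(y)=9·(y−7) mod 26:
H(7): 9·(7−7)=0 → A
W(22): 9·(22−7)=135≡5 → F
F(5): 9·(5−7)=-18≡8 → I
P(15): 9·(15−7)=72≡20 → U
U(20): 9·(20−7)=117≡13 → N
O(14): 9·(14−7)=63≡11 → L
G(6): 9·(6−7)=-9≡17 → R
H(7): 9·(7−7)=0 → A
K(10): 9·(10−7)=27≡1 → B
O(14): 9·(14−7)=63≡11 → L

AFIUNLRABL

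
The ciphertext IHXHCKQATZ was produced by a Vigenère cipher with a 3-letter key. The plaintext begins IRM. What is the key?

Subtract each crib letter from the matching ciphertext letter (mod 26):
I(8)−I(8)=0 → A
H(7)−R(17)=-10≡16 → Q
X(23)−M(12)=11 → L

AQL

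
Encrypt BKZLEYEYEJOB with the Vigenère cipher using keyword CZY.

Repeat the key across the message: CZYCZYCZYCZY
B(1)+C(2): 3 → D
K(10)+Z(25): 35≡9 → J
Z(25)+Y(24): 49≡23 → X
L(11)+C(2): 13 → N
E(4)+Z(25): 29≡3 → D
Y(24)+Y(24): 48≡22 → W
E(4)+C(2): 6 → G
Y(24)+Z(25): 49≡23 → X
E(4)+Y(24): 28≡2 → C
J(9)+C(2): 11 → L
O(14)+Z(25): 39≡13 → N
B(1)+Y(24): 25 → Z

DJXNDWGXCLNZ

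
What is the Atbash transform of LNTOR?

OMGLI

L(11) → O(14)
N(13) → M(12)
T(19) → G(6)
O(14) → L(11)
R(17) → I(8)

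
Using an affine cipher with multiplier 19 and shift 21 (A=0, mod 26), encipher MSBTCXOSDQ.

PZOSHQBZAN

M(12): 19·12+21=249≡15 → P
S(18): 19·18+21=363≡25 → Z
B(1): 19·1+21=40≡14 → O
T(19): 19·19+21=382≡18 → S
C(2): 19·2+21=59≡7 → H
X(23): 19·23+21=458≡16 → Q
O(14): 19·14+21=287≡1 → B
S(18): 19·18+21=363≡25 → Z
D(3): 19·3+21=78≡0 → A
Q(16): 19·16+21=325≡13 → N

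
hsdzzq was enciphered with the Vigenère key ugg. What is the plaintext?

Repeat the key across the ciphertext: uggugg
h(7)−u(20): -13≡13 → n
s(18)−g(6): 12 → m
d(3)−g(6): -3≡23 → x
z(25)−u(20): 5 → f
z(25)−g(6): 19 → t
q(16)−g(6): 10 → k

nmxftk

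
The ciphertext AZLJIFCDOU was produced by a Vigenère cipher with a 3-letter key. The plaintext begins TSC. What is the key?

Subtract each crib letter from the matching ciphertext letter (mod 26):
A(0)−T(19)=-19≡7 → H
Z(25)−S(18)=7 → H
L(11)−C(2)=9 → J

HHJ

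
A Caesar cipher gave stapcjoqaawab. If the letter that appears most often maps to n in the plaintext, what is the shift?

13

The most frequent ciphertext letter is a (appears 4 times).
a is position 0; n is position 13.
Shift = -13≡13.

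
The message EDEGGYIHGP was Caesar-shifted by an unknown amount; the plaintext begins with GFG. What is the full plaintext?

From the crib: E(4)−G(6)=-2≡24, so the shift is 24.
Subtract 24 from each ciphertext letter:
E(4): 4−24=-20≡6 → G
D(3): 3−24=-21≡5 → F
E(4): 4−24=-20≡6 → G
G(6): 6−24=-18≡8 → I
G(6): 6−24=-18≡8 → I
Y(24): 24−24=0 → A
I(8): 8−24=-16≡10 → K
H(7): 7−24=-17≡9 → J
G(6): 6−24=-18≡8 → I
P(15): 15−24=-9≡17 → R

GFGIIAKJIR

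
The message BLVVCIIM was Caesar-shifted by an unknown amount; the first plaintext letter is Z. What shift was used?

From the crib: B(1)−Z(25)=-24≡2, so the shift is 2.

2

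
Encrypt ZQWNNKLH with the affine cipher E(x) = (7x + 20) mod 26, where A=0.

Z(25): 7·25+20=195≡13 → N
Q(16): 7·16+20=132≡2 → C
W(22): 7·22+20=174≡18 → S
N(13): 7·13+20=111≡7 → H
N(13): 7·13+20=111≡7 → H
K(10): 7·10+20=90≡12 → M
L(11): 7·11+20=97≡19 → T
H(7): 7·7+20=69≡17 → R

NCSHHMTR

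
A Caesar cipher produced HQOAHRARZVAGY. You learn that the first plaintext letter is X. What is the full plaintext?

From the crib: H(7)−X(23)=-16≡10, so the shift is 10.
Subtract 10 from each ciphertext letter:
H(7): 7−10=-3≡23 → X
Q(16): 16−10=6 → G
O(14): 14−10=4 → E
A(0): 0−10=-10≡16 → Q
H(7): 7−10=-3≡23 → X
R(17): 17−10=7 → H
A(0): 0−10=-10≡16 → Q
R(17): 17−10=7 → H
Z(25): 25−10=15 → P
V(21): 21−10=11 → L
A(0): 0−10=-10≡16 → Q
G(6): 6−10=-4≡22 → W
Y(24): 24−10=14 → O

XGEQXHQHPLQWO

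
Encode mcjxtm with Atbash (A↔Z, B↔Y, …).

nxqcgn

m(12) → n(13)
c(2) → x(23)
j(9) → q(16)
x(23) → c(2)
t(19) → g(6)
m(12) → n(13)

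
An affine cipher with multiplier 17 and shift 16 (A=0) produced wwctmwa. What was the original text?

iiqrmiw

The inverse of 17 mod 26 is 23, since 17·23=391≡1. Apply D(y)=23·(y−16) mod 26:
w(22): 23·(22−16)=138≡8 → i
w(22): 23·(22−16)=138≡8 → i
c(2): 23·(2−16)=-322≡16 → q
t(19): 23·(19−16)=69≡17 → r
m(12): 23·(12−16)=-92≡12 → m
w(22): 23·(22−16)=138≡8 → i
a(0): 23·(0−16)=-368≡22 → w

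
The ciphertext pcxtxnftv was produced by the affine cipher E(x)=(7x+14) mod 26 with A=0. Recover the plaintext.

pcfxflvxb

The inverse of 7 mod 26 is 15, since 7·15=105≡1. Apply D(y)=15·(y−14) mod 26:
p(15): 15·(15−14)=15 → p
c(2): 15·(2−14)=-180≡2 → c
x(23): 15·(23−14)=135≡5 → f
t(19): 15·(19−14)=75≡23 → x
x(23): 15·(23−14)=135≡5 → f
n(13): 15·(13−14)=-15≡11 → l
f(5): 15·(5−14)=-135≡21 → v
t(19): 15·(19−14)=75≡23 → x
v(21): 15·(21−14)=105≡1 → b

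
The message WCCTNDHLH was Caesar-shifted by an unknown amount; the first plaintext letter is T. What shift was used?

3

From the crib: W(22)−T(19)=3, so the shift is 3.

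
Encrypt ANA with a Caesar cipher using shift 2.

A(0): 0+2=2 → C
N(13): 13+2=15 → P
A(0): 0+2=2 → C

CPC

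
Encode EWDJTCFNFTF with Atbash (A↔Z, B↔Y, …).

E(4) → V(21)
W(22) → D(3)
D(3) → W(22)
J(9) → Q(16)
T(19) → G(6)
C(2) → X(23)
F(5) → U(20)
N(13) → M(12)
F(5) → U(20)
T(19) → G(6)
F(5) → U(20)

VDWQGXUMUGU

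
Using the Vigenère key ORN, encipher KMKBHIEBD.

YDXPYVSSQ

Repeat the key across the message: ORNORNORN
K(10)+O(14): 24 → Y
M(12)+R(17): 29≡3 → D
K(10)+N(13): 23 → X
B(1)+O(14): 15 → P
H(7)+R(17): 24 → Y
I(8)+N(13): 21 → V
E(4)+O(14): 18 → S
B(1)+R(17): 18 → S
D(3)+N(13): 16 → Q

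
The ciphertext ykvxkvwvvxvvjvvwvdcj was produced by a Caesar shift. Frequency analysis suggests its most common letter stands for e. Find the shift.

17

The most frequent ciphertext letter is v (appears 9 times).
v is position 21; e is position 4.
Shift = 17.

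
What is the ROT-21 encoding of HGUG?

H(7): 7+21=28≡2 → C
G(6): 6+21=27≡1 → B
U(20): 20+21=41≡15 → P
G(6): 6+21=27≡1 → B

CBPB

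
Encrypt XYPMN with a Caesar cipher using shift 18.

PQHEF

X(23): 23+18=41≡15 → P
Y(24): 24+18=42≡16 → Q
P(15): 15+18=33≡7 → H
M(12): 12+18=30≡4 → E
N(13): 13+18=31≡5 → F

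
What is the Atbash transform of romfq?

r(17) → i(8)
o(14) → l(11)
m(12) → n(13)
f(5) → u(20)
q(16) → j(9)

ilnuj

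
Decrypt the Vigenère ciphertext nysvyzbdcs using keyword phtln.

yrzklkukrf

Repeat the key across the ciphertext: phtlnphtln
n(13)−p(15): -2≡24 → y
y(24)−h(7): 17 → r
s(18)−t(19): -1≡25 → z
v(21)−l(11): 10 → k
y(24)−n(13): 11 → l
z(25)−p(15): 10 → k
b(1)−h(7): -6≡20 → u
d(3)−t(19): -16≡10 → k
c(2)−l(11): -9≡17 → r
s(18)−n(13): 5 → f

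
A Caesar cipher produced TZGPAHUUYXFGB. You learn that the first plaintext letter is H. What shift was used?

12

From the crib: T(19)−H(7)=12, so the shift is 12.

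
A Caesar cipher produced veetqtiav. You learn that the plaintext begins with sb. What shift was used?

From the crib: v(21)−s(18)=3, so the shift is 3.

3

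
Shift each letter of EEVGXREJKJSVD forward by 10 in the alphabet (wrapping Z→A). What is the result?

OOFQHBOTUTCFN

E(4): 4+10=14 → O
E(4): 4+10=14 → O
V(21): 21+10=31≡5 → F
G(6): 6+10=16 → Q
X(23): 23+10=33≡7 → H
R(17): 17+10=27≡1 → B
E(4): 4+10=14 → O
J(9): 9+10=19 → T
K(10): 10+10=20 → U
J(9): 9+10=19 → T
S(18): 18+10=28≡2 → C
V(21): 21+10=31≡5 → F
D(3): 3+10=13 → N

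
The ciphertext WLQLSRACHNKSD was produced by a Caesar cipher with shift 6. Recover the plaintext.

QFKFMLUWBHEMX

W(22): 22−6=16 → Q
L(11): 11−6=5 → F
Q(16): 16−6=10 → K
L(11): 11−6=5 → F
S(18): 18−6=12 → M
R(17): 17−6=11 → L
A(0): 0−6=-6≡20 → U
C(2): 2−6=-4≡22 → W
H(7): 7−6=1 → B
N(13): 13−6=7 → H
K(10): 10−6=4 → E
S(18): 18−6=12 → M
D(3): 3−6=-3≡23 → X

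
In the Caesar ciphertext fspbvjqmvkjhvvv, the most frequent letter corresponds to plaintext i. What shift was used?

13

The most frequent ciphertext letter is v (appears 5 times).
v is position 21; i is position 8.
Shift = 13.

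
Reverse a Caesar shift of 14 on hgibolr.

h(7): 7−14=-7≡19 → t
g(6): 6−14=-8≡18 → s
i(8): 8−14=-6≡20 → u
b(1): 1−14=-13≡13 → n
o(14): 14−14=0 → a
l(11): 11−14=-3≡23 → x
r(17): 17−14=3 → d

tsunaxd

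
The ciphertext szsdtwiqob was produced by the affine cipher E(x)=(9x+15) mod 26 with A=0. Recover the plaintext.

The inverse of 9 mod 26 is 3, since 9·3=27≡1. Apply D(y)=3·(y−15) mod 26:
s(18): 3·(18−15)=9 → j
z(25): 3·(25−15)=30≡4 → e
s(18): 3·(18−15)=9 → j
d(3): 3·(3−15)=-36≡16 → q
t(19): 3·(19−15)=12 → m
w(22): 3·(22−15)=21 → v
i(8): 3·(8−15)=-21≡5 → f
q(16): 3·(16−15)=3 → d
o(14): 3·(14−15)=-3≡23 → x
b(1): 3·(1−15)=-42≡10 → k

jejqmvfdxk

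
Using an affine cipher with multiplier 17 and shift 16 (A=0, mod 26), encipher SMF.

S(18): 17·18+16=322≡10 → K
M(12): 17·12+16=220≡12 → M
F(5): 17·5+16=101≡23 → X

KMX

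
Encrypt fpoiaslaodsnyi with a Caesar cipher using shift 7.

mwvphzshvkzufp

f(5): 5+7=12 → m
p(15): 15+7=22 → w
o(14): 14+7=21 → v
i(8): 8+7=15 → p
a(0): 0+7=7 → h
s(18): 18+7=25 → z
l(11): 11+7=18 → s
a(0): 0+7=7 → h
o(14): 14+7=21 → v
d(3): 3+7=10 → k
s(18): 18+7=25 → z
n(13): 13+7=20 → u
y(24): 24+7=31≡5 → f
i(8): 8+7=15 → p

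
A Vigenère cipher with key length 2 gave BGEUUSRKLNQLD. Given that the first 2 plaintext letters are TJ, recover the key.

IX

Subtract each crib letter from the matching ciphertext letter (mod 26):
B(1)−T(19)=-18≡8 → I
G(6)−J(9)=-3≡23 → X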